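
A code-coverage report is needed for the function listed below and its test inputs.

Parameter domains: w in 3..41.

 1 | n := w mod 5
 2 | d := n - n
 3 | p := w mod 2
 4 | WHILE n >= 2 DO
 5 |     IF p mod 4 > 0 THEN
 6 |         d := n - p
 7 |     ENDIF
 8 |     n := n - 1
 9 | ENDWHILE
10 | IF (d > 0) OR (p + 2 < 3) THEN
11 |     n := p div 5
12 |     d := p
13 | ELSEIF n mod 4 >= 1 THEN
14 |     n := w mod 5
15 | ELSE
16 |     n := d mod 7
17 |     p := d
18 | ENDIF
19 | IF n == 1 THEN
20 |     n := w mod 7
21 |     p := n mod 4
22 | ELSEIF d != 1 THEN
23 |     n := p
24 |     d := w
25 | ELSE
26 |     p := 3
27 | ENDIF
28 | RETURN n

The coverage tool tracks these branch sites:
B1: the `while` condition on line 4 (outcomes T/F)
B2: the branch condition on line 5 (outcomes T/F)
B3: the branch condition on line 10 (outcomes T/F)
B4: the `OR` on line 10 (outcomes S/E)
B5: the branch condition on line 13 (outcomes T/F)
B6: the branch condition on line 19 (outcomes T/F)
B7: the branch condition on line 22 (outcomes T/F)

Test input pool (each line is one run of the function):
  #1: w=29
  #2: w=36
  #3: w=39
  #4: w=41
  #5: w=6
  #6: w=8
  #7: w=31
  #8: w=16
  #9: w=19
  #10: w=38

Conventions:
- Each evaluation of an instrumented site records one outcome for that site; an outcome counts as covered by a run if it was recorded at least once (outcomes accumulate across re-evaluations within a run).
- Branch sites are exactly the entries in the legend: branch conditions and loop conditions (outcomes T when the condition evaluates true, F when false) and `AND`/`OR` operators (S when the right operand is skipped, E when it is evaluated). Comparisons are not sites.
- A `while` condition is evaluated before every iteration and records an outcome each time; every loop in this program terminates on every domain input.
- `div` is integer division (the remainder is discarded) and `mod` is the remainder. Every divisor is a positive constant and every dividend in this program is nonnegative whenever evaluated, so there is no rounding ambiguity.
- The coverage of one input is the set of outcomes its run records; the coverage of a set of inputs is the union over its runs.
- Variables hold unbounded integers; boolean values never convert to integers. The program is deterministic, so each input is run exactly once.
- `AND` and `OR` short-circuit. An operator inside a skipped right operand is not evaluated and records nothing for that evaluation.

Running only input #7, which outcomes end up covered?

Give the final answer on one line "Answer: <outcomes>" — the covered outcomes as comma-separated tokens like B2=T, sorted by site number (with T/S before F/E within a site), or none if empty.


Tracing the run of input #7 (w=31):
  B1->F, B4->E, B3->F, B5->T, B6->T
deduplicating events, the covered set is: B1=F, B3=F, B4=E, B5=T, B6=T
Answer: B1=F, B3=F, B4=E, B5=T, B6=T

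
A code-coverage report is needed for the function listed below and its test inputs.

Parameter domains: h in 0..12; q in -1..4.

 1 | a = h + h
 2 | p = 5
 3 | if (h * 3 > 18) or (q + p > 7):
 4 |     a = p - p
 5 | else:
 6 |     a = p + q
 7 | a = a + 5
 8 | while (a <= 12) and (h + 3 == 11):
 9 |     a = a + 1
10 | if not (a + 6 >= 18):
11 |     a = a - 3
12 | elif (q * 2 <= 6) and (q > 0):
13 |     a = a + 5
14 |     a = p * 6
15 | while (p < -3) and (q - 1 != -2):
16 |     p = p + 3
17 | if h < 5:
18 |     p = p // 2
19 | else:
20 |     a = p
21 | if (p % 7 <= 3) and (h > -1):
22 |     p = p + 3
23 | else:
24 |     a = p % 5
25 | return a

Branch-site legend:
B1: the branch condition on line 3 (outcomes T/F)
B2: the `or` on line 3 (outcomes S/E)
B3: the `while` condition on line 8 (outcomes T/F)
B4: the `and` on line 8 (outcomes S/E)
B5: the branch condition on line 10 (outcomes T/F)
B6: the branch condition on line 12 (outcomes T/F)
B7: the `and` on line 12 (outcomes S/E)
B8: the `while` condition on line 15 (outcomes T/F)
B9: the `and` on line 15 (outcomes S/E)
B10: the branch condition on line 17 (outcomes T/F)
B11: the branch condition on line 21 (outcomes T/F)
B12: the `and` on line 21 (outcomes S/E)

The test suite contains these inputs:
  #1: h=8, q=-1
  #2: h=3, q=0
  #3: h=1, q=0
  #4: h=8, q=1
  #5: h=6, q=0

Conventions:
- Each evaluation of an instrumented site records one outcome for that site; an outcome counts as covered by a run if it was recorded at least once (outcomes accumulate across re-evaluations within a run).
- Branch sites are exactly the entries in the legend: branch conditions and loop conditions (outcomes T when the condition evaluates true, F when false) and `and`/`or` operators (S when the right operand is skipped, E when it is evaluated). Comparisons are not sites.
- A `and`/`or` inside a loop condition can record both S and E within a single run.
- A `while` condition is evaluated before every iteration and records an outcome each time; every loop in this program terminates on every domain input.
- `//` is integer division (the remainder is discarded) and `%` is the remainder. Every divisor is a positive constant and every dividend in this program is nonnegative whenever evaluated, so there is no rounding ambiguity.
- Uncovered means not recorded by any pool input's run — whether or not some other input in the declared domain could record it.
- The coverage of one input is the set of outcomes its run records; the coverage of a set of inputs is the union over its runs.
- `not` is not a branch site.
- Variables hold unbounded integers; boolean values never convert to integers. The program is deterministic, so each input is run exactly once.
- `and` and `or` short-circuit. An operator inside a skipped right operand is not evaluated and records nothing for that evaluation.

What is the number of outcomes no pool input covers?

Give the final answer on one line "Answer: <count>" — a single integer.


input #1 (h=8, q=-1): events B2->S, B1->T, B4->E, B3->T, B4->E, B3->T, B4->E, B3->T, B4->E, B3->T, B4->E, B3->T, B4->E, B3->T, ...; covers B1=T, B2=S, B3=T, B3=F, B4=S, B4=E, B5=F, B6=F, B7=E, B8=F, B9=S, B10=F, B11=F, B12=S
input #2 (h=3, q=0): events B2->E, B1->F, B4->E, B3->F, B5->T, B9->S, B8->F, B10->T, B12->E, B11->T; covers B1=F, B2=E, B3=F, B4=E, B5=T, B8=F, B9=S, B10=T, B11=T, B12=E
input #3 (h=1, q=0): events B2->E, B1->F, B4->E, B3->F, B5->T, B9->S, B8->F, B10->T, B12->E, B11->T; covers B1=F, B2=E, B3=F, B4=E, B5=T, B8=F, B9=S, B10=T, B11=T, B12=E
input #4 (h=8, q=1): events B2->S, B1->T, B4->E, B3->T, B4->E, B3->T, B4->E, B3->T, B4->E, B3->T, B4->E, B3->T, B4->E, B3->T, ...; covers B1=T, B2=S, B3=T, B3=F, B4=S, B4=E, B5=F, B6=T, B7=E, B8=F, B9=S, B10=F, B11=F, B12=S
input #5 (h=6, q=0): events B2->E, B1->F, B4->E, B3->F, B5->T, B9->S, B8->F, B10->F, B12->S, B11->F; covers B1=F, B2=E, B3=F, B4=E, B5=T, B8=F, B9=S, B10=F, B11=F, B12=S
union over the pool: B1=T, B1=F, B2=S, B2=E, B3=T, B3=F, B4=S, B4=E, B5=T, B5=F, B6=T, B6=F, B7=E, B8=F, B9=S, B10=T, B10=F, B11=T, B11=F, B12=S, B12=E
uncovered (3 of 24): B7=S, B8=T, B9=E
Answer: 3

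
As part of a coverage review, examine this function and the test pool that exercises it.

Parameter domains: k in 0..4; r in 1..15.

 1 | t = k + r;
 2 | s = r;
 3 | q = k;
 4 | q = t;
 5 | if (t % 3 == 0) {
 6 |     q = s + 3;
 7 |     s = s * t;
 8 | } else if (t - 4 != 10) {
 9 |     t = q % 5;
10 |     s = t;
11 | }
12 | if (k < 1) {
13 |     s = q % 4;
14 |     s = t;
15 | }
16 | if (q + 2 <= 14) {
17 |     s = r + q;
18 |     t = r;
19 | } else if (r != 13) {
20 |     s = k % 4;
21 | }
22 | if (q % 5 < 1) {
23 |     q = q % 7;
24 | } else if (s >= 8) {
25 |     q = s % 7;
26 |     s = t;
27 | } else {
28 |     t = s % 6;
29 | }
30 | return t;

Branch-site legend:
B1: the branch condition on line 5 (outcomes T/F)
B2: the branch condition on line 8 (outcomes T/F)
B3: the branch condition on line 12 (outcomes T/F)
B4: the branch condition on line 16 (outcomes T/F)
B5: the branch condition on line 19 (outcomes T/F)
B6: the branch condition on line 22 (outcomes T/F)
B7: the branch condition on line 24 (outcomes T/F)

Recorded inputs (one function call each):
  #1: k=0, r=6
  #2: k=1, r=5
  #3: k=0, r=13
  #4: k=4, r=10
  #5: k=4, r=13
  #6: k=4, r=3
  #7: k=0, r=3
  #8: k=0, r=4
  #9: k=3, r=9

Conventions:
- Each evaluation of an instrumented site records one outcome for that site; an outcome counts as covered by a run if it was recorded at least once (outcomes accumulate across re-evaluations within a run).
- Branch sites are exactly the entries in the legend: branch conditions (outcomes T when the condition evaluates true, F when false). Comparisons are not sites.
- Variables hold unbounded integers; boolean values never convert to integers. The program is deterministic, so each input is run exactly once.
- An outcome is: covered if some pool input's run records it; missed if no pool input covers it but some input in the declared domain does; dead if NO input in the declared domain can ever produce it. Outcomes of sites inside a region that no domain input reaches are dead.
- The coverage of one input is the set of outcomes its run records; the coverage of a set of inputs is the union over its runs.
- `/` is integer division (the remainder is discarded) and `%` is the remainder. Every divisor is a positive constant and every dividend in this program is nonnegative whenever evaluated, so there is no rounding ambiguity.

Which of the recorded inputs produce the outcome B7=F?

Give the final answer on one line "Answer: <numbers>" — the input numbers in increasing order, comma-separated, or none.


input #1 (k=0, r=6): misses B7=F
input #2 (k=1, r=5): misses B7=F
input #3 (k=0, r=13): covers B7=F
input #4 (k=4, r=10): covers B7=F
input #5 (k=4, r=13): covers B7=F
input #6 (k=4, r=3): misses B7=F
input #7 (k=0, r=3): misses B7=F
input #8 (k=0, r=4): misses B7=F
input #9 (k=3, r=9): misses B7=F
Answer: 3, 4, 5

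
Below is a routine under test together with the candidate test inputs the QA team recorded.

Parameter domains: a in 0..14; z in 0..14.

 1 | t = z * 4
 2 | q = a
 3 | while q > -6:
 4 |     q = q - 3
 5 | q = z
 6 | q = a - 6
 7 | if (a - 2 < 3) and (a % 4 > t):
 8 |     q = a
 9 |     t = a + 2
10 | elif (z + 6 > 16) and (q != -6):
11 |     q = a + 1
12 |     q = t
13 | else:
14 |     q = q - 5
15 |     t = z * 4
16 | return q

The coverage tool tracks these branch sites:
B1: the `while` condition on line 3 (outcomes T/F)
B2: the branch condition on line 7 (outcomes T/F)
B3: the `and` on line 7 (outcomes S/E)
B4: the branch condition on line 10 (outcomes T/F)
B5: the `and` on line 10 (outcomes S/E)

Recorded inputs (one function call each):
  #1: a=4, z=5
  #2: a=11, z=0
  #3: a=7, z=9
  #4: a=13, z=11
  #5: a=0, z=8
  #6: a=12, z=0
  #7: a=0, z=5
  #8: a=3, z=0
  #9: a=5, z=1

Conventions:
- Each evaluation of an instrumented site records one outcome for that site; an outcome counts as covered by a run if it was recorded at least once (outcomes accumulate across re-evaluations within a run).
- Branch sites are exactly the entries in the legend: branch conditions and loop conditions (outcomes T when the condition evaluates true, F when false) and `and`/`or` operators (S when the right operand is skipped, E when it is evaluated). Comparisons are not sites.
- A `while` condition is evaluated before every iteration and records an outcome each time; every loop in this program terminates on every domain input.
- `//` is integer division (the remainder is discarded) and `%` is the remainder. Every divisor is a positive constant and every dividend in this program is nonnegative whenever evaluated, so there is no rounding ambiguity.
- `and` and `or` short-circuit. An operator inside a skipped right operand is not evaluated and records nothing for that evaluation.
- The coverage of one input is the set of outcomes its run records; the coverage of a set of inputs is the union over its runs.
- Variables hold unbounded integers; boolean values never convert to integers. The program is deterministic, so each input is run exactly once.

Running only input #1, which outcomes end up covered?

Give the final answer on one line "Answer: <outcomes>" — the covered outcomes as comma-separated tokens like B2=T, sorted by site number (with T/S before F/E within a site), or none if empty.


Event log for input #1 (a=4, z=5):
  B1->T, B1->T, B1->T, B1->T, B1->F, B3->E, B2->F, B5->S, B4->F
deduplicating events, the covered set is: B1=T, B1=F, B2=F, B3=E, B4=F, B5=S
Answer: B1=T, B1=F, B2=F, B3=E, B4=F, B5=S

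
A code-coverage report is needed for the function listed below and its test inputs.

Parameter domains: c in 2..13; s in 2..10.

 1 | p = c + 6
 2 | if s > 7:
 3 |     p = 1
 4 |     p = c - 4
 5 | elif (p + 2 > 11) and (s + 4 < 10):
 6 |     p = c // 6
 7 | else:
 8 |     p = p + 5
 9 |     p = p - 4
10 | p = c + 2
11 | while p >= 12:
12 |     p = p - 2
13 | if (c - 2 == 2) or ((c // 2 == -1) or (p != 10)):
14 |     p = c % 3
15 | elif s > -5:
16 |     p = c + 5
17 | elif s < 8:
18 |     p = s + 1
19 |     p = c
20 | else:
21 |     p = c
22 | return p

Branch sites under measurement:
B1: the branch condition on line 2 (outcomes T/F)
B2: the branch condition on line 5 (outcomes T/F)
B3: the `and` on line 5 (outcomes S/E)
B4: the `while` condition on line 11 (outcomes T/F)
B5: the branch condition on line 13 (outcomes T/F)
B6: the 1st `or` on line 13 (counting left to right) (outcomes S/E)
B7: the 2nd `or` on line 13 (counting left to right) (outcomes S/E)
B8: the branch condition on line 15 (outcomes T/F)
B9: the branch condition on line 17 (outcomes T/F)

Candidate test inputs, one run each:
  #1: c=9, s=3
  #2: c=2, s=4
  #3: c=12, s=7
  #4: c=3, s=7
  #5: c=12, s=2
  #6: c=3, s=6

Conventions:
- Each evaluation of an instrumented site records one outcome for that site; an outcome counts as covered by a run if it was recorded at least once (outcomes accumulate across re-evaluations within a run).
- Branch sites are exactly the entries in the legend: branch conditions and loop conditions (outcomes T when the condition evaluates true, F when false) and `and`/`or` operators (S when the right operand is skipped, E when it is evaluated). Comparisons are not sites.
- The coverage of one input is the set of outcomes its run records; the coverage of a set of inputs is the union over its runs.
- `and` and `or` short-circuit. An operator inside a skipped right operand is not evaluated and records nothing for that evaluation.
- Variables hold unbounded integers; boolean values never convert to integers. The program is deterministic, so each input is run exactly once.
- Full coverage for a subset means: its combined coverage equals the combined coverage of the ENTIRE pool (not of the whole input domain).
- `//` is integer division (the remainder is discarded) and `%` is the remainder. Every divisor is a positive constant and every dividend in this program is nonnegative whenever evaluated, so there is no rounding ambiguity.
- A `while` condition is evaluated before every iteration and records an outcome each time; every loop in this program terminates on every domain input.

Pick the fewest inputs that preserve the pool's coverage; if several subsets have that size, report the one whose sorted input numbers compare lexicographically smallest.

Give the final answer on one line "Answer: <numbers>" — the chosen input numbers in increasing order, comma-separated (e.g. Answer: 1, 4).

test 1 (c=9, s=3) hits B1=F, B2=T, B3=E, B4=F, B5=T, B6=E, B7=E
test 2 (c=2, s=4) hits B1=F, B2=F, B3=S, B4=F, B5=T, B6=E, B7=E
test 3 (c=12, s=7) hits B1=F, B2=F, B3=E, B4=T, B4=F, B5=F, B6=E, B7=E, B8=T
test 4 (c=3, s=7) hits B1=F, B2=F, B3=S, B4=F, B5=T, B6=E, B7=E
test 5 (c=12, s=2) hits B1=F, B2=T, B3=E, B4=T, B4=F, B5=F, B6=E, B7=E, B8=T
test 6 (c=3, s=6) hits B1=F, B2=F, B3=S, B4=F, B5=T, B6=E, B7=E
union over all inputs: B1=F, B2=T, B2=F, B3=S, B3=E, B4=T, B4=F, B5=T, B5=F, B6=E, B7=E, B8=T (12 outcomes)
size 1 is not enough: best union over all size-1 subsets is 9/12
inputs {2, 5} (size 2) cover everything; no size-2 subset with a lexicographically smaller index list covers all 12

Answer: 2, 5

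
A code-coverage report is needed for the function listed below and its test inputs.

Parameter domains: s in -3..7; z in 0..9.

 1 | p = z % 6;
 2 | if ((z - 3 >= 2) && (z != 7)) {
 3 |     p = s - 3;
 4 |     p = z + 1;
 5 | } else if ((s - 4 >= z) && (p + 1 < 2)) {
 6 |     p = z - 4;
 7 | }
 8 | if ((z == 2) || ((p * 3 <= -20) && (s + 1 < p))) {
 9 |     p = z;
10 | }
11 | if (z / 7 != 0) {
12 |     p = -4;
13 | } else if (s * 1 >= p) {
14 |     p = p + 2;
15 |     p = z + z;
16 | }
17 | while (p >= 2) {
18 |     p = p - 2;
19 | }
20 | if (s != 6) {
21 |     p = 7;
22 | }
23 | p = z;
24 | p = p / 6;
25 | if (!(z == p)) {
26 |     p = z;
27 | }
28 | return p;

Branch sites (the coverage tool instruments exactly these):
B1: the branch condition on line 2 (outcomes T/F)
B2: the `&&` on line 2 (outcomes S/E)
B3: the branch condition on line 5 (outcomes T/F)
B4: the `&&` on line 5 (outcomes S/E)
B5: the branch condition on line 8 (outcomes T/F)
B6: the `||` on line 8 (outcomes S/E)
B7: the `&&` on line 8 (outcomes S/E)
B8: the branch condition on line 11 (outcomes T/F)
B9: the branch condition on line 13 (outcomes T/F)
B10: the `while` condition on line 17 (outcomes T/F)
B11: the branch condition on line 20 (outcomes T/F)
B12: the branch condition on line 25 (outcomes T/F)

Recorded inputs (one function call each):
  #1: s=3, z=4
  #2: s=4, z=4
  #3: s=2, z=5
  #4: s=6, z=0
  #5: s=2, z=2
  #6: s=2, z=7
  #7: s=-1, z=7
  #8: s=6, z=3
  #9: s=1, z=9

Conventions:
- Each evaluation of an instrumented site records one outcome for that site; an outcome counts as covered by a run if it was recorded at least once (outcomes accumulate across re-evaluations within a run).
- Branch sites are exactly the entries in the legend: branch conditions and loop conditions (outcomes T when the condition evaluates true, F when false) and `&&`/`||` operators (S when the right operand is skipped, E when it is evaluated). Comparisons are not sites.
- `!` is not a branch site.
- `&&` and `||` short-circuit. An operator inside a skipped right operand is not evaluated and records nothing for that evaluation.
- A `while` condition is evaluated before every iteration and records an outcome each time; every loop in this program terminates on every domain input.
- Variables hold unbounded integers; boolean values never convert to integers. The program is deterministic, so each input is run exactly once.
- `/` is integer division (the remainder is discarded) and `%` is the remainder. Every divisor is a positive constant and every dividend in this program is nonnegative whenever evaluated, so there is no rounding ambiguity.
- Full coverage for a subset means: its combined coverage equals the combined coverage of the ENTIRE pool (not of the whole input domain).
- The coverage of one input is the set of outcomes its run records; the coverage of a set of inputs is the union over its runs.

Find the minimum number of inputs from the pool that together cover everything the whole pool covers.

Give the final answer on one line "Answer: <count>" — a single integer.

test 1 (s=3, z=4) fires B2->S, B1->F, B4->S, B3->F, B6->E, B7->S, B5->F, B8->F, B9->F, B10->T, B10->T, B10->F, B11->T, B12->T; hits B1=F, B2=S, B3=F, B4=S, B5=F, B6=E, B7=S, B8=F, B9=F, B10=T, B10=F, B11=T, B12=T
test 2 (s=4, z=4) fires B2->S, B1->F, B4->S, B3->F, B6->E, B7->S, B5->F, B8->F, B9->T, B10->T, B10->T, B10->T, B10->T, B10->F, ...; hits B1=F, B2=S, B3=F, B4=S, B5=F, B6=E, B7=S, B8=F, B9=T, B10=T, B10=F, B11=T, B12=T
test 3 (s=2, z=5) fires B2->E, B1->T, B6->E, B7->S, B5->F, B8->F, B9->F, B10->T, B10->T, B10->T, B10->F, B11->T, B12->T; hits B1=T, B2=E, B5=F, B6=E, B7=S, B8=F, B9=F, B10=T, B10=F, B11=T, B12=T
test 4 (s=6, z=0) fires B2->S, B1->F, B4->E, B3->T, B6->E, B7->S, B5->F, B8->F, B9->T, B10->F, B11->F, B12->F; hits B1=F, B2=S, B3=T, B4=E, B5=F, B6=E, B7=S, B8=F, B9=T, B10=F, B11=F, B12=F
test 5 (s=2, z=2) fires B2->S, B1->F, B4->S, B3->F, B6->S, B5->T, B8->F, B9->T, B10->T, B10->T, B10->F, B11->T, B12->T; hits B1=F, B2=S, B3=F, B4=S, B5=T, B6=S, B8=F, B9=T, B10=T, B10=F, B11=T, B12=T
test 6 (s=2, z=7) fires B2->E, B1->F, B4->S, B3->F, B6->E, B7->S, B5->F, B8->T, B10->F, B11->T, B12->T; hits B1=F, B2=E, B3=F, B4=S, B5=F, B6=E, B7=S, B8=T, B10=F, B11=T, B12=T
test 7 (s=-1, z=7) fires B2->E, B1->F, B4->S, B3->F, B6->E, B7->S, B5->F, B8->T, B10->F, B11->T, B12->T; hits B1=F, B2=E, B3=F, B4=S, B5=F, B6=E, B7=S, B8=T, B10=F, B11=T, B12=T
test 8 (s=6, z=3) fires B2->S, B1->F, B4->S, B3->F, B6->E, B7->S, B5->F, B8->F, B9->T, B10->T, B10->T, B10->T, B10->F, B11->F, ...; hits B1=F, B2=S, B3=F, B4=S, B5=F, B6=E, B7=S, B8=F, B9=T, B10=T, B10=F, B11=F, B12=T
test 9 (s=1, z=9) fires B2->E, B1->T, B6->E, B7->S, B5->F, B8->T, B10->F, B11->T, B12->T; hits B1=T, B2=E, B5=F, B6=E, B7=S, B8=T, B10=F, B11=T, B12=T
union over all inputs: B1=T, B1=F, B2=S, B2=E, B3=T, B3=F, B4=S, B4=E, B5=T, B5=F, B6=S, B6=E, B7=S, B8=T, B8=F, B9=T, B9=F, B10=T, B10=F, B11=T, B11=F, B12=T, B12=F (23 outcomes)
checked all size-1 subsets: none covers 23 outcomes (max 13/23)
checked all size-2 subsets: none covers 23 outcomes (max 19/23)
checked all size-3 subsets: none covers 23 outcomes (max 22/23)
the canonical winner is {1, 4, 5, 9}: size 4, full 23-outcome coverage, earliest index list among size-4 covers

Answer: 4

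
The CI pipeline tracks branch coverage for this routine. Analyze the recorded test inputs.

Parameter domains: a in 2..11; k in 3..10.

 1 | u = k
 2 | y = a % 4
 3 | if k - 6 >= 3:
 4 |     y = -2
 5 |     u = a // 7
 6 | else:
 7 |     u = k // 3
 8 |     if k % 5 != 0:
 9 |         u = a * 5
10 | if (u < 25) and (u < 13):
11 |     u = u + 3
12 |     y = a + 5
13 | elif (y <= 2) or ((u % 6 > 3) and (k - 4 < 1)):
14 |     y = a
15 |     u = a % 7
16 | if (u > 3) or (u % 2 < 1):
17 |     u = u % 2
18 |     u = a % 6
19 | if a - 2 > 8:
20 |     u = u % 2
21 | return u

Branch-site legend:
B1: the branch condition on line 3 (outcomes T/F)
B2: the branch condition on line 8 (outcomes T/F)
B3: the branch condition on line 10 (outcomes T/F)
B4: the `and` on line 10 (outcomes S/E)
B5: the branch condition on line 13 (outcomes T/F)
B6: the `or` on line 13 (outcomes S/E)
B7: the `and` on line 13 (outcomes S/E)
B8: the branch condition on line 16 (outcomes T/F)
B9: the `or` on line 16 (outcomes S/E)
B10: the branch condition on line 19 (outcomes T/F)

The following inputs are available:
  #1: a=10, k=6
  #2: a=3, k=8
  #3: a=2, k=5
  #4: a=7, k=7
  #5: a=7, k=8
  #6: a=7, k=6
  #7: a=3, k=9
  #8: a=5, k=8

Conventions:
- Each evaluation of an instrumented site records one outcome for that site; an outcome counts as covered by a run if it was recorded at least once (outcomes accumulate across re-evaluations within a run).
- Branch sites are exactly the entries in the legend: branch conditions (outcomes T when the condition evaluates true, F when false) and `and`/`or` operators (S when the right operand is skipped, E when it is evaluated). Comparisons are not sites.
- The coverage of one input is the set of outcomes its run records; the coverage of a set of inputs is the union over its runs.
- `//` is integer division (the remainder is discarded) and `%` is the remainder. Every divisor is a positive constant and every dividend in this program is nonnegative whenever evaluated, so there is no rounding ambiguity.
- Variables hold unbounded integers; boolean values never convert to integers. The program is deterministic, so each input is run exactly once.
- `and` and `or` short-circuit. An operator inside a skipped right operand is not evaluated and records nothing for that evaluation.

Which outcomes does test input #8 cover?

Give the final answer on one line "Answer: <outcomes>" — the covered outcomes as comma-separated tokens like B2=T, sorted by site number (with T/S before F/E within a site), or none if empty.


Tracing the run of input #8 (a=5, k=8):
  B1->F, B2->T, B4->S, B3->F, B6->S, B5->T, B9->S, B8->T, B10->F
as a set, this run covers: B1=F, B2=T, B3=F, B4=S, B5=T, B6=S, B8=T, B9=S, B10=F
Answer: B1=F, B2=T, B3=F, B4=S, B5=T, B6=S, B8=T, B9=S, B10=F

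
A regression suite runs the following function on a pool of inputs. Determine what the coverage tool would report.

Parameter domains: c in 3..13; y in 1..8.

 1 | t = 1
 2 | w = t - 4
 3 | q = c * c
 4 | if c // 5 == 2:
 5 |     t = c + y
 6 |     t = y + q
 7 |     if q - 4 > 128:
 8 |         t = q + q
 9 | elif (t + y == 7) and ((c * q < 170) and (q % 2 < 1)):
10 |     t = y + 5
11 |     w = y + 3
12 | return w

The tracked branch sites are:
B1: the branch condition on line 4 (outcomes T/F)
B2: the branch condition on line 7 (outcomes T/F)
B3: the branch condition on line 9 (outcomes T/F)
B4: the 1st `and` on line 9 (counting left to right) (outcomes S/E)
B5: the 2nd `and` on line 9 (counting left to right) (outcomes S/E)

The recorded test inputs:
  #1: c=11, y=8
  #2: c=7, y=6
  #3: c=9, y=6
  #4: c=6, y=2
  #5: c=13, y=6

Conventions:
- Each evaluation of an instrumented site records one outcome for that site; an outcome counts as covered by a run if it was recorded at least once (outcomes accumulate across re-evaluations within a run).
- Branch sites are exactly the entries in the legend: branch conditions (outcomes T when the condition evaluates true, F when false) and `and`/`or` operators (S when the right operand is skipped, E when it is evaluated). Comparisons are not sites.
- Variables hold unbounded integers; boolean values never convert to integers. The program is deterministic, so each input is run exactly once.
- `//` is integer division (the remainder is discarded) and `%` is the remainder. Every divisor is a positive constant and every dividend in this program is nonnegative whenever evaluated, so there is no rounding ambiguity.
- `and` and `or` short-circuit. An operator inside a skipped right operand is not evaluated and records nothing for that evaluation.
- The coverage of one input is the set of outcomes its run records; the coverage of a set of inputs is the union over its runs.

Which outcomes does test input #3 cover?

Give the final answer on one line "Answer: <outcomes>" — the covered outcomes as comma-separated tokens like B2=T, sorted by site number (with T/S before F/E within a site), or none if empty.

Tracing the run of input #3 (c=9, y=6):
  B1->F, B4->E, B5->S, B3->F
deduplicating events, the covered set is: B1=F, B3=F, B4=E, B5=S

Answer: B1=F, B3=F, B4=E, B5=S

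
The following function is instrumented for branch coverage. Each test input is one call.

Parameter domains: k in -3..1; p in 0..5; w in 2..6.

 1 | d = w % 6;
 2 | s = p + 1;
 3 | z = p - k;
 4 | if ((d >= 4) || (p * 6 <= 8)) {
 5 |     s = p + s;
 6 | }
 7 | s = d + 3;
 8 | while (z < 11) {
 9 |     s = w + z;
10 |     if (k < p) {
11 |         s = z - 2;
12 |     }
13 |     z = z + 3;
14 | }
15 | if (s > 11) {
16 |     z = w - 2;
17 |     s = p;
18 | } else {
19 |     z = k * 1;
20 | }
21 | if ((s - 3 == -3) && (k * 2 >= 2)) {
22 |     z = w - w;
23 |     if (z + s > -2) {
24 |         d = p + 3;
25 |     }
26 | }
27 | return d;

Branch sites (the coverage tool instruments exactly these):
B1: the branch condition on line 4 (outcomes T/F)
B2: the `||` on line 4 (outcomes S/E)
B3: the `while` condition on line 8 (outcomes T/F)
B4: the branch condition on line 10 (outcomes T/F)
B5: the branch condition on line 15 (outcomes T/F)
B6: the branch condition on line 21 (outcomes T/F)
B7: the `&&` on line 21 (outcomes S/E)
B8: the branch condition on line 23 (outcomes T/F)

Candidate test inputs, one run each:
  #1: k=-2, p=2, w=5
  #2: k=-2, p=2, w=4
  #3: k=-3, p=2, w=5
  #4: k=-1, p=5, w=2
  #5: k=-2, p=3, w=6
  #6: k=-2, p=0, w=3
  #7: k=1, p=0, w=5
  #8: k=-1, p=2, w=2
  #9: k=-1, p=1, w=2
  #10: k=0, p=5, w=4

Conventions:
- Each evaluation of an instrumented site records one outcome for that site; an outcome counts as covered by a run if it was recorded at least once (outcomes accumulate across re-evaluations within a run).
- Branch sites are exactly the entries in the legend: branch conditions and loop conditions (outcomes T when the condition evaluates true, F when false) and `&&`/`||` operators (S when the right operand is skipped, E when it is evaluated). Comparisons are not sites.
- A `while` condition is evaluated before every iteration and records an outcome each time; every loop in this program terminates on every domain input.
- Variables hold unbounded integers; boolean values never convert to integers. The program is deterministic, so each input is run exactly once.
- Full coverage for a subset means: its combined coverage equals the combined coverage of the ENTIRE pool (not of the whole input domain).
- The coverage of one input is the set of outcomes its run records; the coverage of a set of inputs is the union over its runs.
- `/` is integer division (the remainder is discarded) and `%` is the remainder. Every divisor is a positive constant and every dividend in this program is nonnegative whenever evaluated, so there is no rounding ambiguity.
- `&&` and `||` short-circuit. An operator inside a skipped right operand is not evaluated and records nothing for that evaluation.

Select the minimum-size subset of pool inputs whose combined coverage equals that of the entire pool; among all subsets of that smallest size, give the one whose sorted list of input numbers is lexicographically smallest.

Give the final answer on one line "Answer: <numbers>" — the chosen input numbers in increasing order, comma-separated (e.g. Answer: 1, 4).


#1 (k=-2, p=2, w=5) -> covered: B1=T, B2=S, B3=T, B3=F, B4=T, B5=F, B6=F, B7=S
#2 (k=-2, p=2, w=4) -> covered: B1=T, B2=S, B3=T, B3=F, B4=T, B5=F, B6=F, B7=S
#3 (k=-3, p=2, w=5) -> covered: B1=T, B2=S, B3=T, B3=F, B4=T, B5=F, B6=F, B7=S
#4 (k=-1, p=5, w=2) -> covered: B1=F, B2=E, B3=T, B3=F, B4=T, B5=F, B6=F, B7=S
#5 (k=-2, p=3, w=6) -> covered: B1=F, B2=E, B3=T, B3=F, B4=T, B5=F, B6=F, B7=S
#6 (k=-2, p=0, w=3) -> covered: B1=T, B2=E, B3=T, B3=F, B4=T, B5=F, B6=F, B7=S
#7 (k=1, p=0, w=5) -> covered: B1=T, B2=S, B3=T, B3=F, B4=F, B5=T, B6=T, B7=E, B8=T
#8 (k=-1, p=2, w=2) -> covered: B1=F, B2=E, B3=T, B3=F, B4=T, B5=F, B6=F, B7=S
#9 (k=-1, p=1, w=2) -> covered: B1=T, B2=E, B3=T, B3=F, B4=T, B5=F, B6=F, B7=S
#10 (k=0, p=5, w=4) -> covered: B1=T, B2=S, B3=T, B3=F, B4=T, B5=F, B6=F, B7=S
pool-wide coverage (15 outcomes): B1=T, B1=F, B2=S, B2=E, B3=T, B3=F, B4=T, B4=F, B5=T, B5=F, B6=T, B6=F, B7=S, B7=E, B8=T
checked all size-1 subsets: none covers 15 outcomes (max 9/15)
size 2: inputs {4, 7} cover all 15 outcomes, and no lexicographically smaller subset of this size does
Answer: 4, 7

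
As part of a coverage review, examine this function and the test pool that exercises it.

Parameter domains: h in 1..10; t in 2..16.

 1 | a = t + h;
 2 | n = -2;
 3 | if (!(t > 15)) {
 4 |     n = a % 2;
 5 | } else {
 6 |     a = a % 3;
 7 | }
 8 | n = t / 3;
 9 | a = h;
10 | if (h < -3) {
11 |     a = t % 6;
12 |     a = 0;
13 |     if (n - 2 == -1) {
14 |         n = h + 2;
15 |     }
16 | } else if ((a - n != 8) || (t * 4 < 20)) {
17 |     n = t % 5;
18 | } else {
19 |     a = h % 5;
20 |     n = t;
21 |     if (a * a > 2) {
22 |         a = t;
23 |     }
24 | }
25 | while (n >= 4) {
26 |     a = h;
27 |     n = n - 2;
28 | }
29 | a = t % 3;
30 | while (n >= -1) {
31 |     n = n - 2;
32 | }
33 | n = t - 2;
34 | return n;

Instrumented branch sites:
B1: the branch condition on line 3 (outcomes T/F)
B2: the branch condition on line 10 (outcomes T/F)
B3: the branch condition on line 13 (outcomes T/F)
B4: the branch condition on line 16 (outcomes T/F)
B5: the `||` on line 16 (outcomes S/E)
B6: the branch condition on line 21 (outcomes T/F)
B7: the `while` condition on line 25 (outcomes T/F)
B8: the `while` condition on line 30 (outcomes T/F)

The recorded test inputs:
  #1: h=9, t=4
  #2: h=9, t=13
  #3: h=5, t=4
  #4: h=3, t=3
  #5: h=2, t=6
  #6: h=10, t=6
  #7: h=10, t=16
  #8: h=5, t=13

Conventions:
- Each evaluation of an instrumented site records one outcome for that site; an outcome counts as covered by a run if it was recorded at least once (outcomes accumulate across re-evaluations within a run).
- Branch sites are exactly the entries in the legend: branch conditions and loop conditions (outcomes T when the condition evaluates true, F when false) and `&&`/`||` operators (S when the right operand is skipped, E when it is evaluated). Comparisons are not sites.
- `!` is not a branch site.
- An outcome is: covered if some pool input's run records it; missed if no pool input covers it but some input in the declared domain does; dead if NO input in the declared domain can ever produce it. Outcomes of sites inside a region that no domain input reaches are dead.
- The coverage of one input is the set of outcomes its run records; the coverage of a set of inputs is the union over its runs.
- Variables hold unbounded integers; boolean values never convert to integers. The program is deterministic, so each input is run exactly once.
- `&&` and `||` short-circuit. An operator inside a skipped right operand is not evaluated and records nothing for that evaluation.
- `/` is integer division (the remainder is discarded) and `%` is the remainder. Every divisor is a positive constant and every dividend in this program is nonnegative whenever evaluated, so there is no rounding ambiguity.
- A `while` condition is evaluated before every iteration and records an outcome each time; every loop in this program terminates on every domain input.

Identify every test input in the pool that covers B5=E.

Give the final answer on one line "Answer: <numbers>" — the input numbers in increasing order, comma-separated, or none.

input #1 (h=9, t=4): covers B5=E
input #2 (h=9, t=13): misses B5=E
input #3 (h=5, t=4): misses B5=E
input #4 (h=3, t=3): misses B5=E
input #5 (h=2, t=6): misses B5=E
input #6 (h=10, t=6): covers B5=E
input #7 (h=10, t=16): misses B5=E
input #8 (h=5, t=13): misses B5=E

Answer: 1, 6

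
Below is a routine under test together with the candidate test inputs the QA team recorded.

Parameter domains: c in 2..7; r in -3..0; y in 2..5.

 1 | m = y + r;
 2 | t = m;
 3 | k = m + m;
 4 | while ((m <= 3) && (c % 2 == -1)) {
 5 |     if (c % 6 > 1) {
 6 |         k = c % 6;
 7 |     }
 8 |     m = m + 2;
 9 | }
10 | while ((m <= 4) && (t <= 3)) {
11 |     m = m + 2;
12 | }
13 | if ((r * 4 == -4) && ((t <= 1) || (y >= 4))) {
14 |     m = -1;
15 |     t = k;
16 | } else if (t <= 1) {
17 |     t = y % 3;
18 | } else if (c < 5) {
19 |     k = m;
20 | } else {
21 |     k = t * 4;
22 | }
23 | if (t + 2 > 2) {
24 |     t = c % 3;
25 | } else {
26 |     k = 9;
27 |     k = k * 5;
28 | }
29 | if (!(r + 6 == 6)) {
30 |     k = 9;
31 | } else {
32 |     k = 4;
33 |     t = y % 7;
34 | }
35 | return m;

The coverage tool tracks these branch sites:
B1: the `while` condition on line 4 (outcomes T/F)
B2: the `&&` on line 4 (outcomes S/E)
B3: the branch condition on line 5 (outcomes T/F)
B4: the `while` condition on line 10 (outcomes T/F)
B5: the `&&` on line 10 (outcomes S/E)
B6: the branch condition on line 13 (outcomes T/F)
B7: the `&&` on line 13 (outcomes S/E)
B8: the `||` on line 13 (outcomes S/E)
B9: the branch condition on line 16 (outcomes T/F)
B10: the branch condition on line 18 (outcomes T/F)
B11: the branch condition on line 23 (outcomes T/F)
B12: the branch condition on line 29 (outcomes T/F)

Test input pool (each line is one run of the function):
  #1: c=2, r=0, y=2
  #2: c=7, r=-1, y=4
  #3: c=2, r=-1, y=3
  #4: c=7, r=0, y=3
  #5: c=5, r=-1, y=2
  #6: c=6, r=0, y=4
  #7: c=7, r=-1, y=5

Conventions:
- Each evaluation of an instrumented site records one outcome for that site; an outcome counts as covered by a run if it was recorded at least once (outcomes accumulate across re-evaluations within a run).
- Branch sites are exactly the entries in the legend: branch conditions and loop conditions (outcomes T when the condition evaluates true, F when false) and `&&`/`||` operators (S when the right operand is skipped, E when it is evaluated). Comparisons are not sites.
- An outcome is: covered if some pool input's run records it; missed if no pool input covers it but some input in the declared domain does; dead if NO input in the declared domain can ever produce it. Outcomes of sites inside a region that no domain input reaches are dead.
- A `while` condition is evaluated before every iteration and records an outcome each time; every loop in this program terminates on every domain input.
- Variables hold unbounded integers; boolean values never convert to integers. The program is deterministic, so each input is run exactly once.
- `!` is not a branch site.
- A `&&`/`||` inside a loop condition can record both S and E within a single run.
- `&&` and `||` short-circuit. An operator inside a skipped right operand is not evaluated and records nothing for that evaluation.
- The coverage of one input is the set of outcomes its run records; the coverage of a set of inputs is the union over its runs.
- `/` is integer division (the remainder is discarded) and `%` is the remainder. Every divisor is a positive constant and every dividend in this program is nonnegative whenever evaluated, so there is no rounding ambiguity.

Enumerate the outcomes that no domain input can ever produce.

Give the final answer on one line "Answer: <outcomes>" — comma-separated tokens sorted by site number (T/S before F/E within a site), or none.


exhaustive pass over the 96-input domain:
  B1=T: unreachable across the whole domain -> dead
  B3=T: unreachable across the whole domain -> dead
  B3=F: unreachable across the whole domain -> dead
  reachable outcomes have witnesses, e.g. B1=F (e.g. c=2, r=-3, y=2), B2=S (e.g. c=2, r=-1, y=5), B2=E (e.g. c=2, r=-3, y=2), B4=T (e.g. c=2, r=-3, y=2)
Answer: B1=T, B3=T, B3=F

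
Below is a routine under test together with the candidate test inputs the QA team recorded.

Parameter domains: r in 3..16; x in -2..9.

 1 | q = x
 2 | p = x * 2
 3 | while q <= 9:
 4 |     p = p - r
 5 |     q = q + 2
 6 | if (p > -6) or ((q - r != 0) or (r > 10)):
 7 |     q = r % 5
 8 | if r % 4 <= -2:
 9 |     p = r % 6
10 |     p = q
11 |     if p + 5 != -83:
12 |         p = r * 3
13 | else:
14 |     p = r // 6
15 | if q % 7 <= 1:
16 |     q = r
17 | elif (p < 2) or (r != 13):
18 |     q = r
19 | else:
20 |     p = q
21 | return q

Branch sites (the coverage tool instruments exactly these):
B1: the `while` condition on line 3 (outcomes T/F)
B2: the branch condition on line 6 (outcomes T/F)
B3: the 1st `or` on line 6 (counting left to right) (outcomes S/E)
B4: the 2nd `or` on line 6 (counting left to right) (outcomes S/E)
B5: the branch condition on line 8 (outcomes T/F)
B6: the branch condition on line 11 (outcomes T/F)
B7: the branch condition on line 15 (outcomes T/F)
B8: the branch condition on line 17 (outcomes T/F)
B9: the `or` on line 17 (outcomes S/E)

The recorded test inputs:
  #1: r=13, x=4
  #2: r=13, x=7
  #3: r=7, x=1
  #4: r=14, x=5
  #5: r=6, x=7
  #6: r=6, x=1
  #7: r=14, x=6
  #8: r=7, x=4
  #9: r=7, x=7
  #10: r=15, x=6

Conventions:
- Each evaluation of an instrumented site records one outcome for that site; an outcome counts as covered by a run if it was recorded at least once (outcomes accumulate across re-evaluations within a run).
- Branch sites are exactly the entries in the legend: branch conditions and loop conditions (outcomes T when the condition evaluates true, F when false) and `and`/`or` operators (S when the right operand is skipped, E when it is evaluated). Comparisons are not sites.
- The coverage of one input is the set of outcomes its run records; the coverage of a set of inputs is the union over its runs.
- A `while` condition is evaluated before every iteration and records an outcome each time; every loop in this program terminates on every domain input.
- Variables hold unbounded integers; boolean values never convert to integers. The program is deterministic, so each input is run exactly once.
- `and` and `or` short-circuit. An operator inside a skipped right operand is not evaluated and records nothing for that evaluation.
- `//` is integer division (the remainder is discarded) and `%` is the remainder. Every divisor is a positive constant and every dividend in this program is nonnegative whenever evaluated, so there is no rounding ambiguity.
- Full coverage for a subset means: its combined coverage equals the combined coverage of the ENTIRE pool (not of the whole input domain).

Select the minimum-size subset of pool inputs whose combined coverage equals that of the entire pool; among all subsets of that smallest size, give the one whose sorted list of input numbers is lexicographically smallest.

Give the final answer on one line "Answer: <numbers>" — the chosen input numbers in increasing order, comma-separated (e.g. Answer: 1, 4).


run #1 (r=13, x=4) runs B1->T, B1->T, B1->T, B1->F, B3->E, B4->S, B2->T, B5->F, B7->F, B9->E, B8->F; records B1=T, B1=F, B2=T, B3=E, B4=S, B5=F, B7=F, B8=F, B9=E
run #2 (r=13, x=7) runs B1->T, B1->T, B1->F, B3->E, B4->S, B2->T, B5->F, B7->F, B9->E, B8->F; records B1=T, B1=F, B2=T, B3=E, B4=S, B5=F, B7=F, B8=F, B9=E
run #3 (r=7, x=1) runs B1->T, B1->T, B1->T, B1->T, B1->T, B1->F, B3->E, B4->S, B2->T, B5->F, B7->F, B9->S, B8->T; records B1=T, B1=F, B2=T, B3=E, B4=S, B5=F, B7=F, B8=T, B9=S
run #4 (r=14, x=5) runs B1->T, B1->T, B1->T, B1->F, B3->E, B4->S, B2->T, B5->F, B7->F, B9->E, B8->T; records B1=T, B1=F, B2=T, B3=E, B4=S, B5=F, B7=F, B8=T, B9=E
run #5 (r=6, x=7) runs B1->T, B1->T, B1->F, B3->S, B2->T, B5->F, B7->T; records B1=T, B1=F, B2=T, B3=S, B5=F, B7=T
run #6 (r=6, x=1) runs B1->T, B1->T, B1->T, B1->T, B1->T, B1->F, B3->E, B4->S, B2->T, B5->F, B7->T; records B1=T, B1=F, B2=T, B3=E, B4=S, B5=F, B7=T
run #7 (r=14, x=6) runs B1->T, B1->T, B1->F, B3->E, B4->S, B2->T, B5->F, B7->F, B9->E, B8->T; records B1=T, B1=F, B2=T, B3=E, B4=S, B5=F, B7=F, B8=T, B9=E
run #8 (r=7, x=4) runs B1->T, B1->T, B1->T, B1->F, B3->E, B4->S, B2->T, B5->F, B7->F, B9->S, B8->T; records B1=T, B1=F, B2=T, B3=E, B4=S, B5=F, B7=F, B8=T, B9=S
run #9 (r=7, x=7) runs B1->T, B1->T, B1->F, B3->S, B2->T, B5->F, B7->F, B9->S, B8->T; records B1=T, B1=F, B2=T, B3=S, B5=F, B7=F, B8=T, B9=S
run #10 (r=15, x=6) runs B1->T, B1->T, B1->F, B3->E, B4->S, B2->T, B5->F, B7->T; records B1=T, B1=F, B2=T, B3=E, B4=S, B5=F, B7=T
together the pool reaches 13 outcomes: B1=T, B1=F, B2=T, B3=S, B3=E, B4=S, B5=F, B7=T, B7=F, B8=T, B8=F, B9=S, B9=E
no size-1 subset reaches all 13 outcomes (best union: 9/13)
no size-2 subset reaches all 13 outcomes (best union: 12/13)
inputs {1, 3, 5} (size 3) cover everything; no size-3 subset with a lexicographically smaller index list covers all 13
Answer: 1, 3, 5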